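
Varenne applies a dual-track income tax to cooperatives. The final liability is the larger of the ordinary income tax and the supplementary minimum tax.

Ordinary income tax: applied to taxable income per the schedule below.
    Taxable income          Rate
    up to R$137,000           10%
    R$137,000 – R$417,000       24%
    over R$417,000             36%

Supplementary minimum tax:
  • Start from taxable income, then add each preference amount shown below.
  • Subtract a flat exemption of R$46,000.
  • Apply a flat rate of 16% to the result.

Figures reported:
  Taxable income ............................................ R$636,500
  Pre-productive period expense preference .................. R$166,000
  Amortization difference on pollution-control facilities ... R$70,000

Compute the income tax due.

Ordinary income tax:
  R$137,000 × 10% = R$13,700
  R$280,000 × 24% = R$67,200
  R$219,500 × 36% = R$79,020
  → R$159,920

Supplementary minimum tax:
  Adjusted income: R$636,500 + R$166,000 + R$70,000 = R$872,500
  Less exemption R$46,000 → base R$826,500
  R$826,500 × 16% = R$132,240

R$159,920 > R$132,240, so the ordinary income tax governs.

R$159,920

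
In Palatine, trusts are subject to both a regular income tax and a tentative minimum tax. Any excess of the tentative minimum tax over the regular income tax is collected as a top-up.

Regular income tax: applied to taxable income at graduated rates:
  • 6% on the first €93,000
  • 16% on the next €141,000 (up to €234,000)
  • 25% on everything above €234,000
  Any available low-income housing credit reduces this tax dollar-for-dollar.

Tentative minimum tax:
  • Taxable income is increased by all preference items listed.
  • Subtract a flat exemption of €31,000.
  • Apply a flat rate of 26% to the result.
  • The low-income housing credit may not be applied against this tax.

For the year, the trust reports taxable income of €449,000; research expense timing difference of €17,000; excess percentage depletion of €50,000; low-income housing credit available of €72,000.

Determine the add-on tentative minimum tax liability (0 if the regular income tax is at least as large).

€116,210

Tentative minimum tax:
  Adjusted income: €449,000 + €17,000 + €50,000 = €516,000
  Less exemption €31,000 → base €485,000
  €485,000 × 26% = €126,100

Regular income tax:
  €93,000 × 6% = €5,580
  €141,000 × 16% = €22,560
  €215,000 × 25% = €53,750
  → €81,890
  Less low-income housing credit €72,000 → €9,890

Excess of tentative minimum tax over regular income tax: €126,100 − €9,890 = €116,210.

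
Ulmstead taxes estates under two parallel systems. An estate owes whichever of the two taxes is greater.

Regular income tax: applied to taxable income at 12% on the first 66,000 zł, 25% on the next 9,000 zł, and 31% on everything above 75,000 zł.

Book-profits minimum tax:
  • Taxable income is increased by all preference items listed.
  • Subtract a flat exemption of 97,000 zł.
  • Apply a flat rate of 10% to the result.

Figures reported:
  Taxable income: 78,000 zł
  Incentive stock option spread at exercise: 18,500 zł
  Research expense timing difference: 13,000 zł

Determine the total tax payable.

11,100 zł

Regular income tax:
  66,000 zł × 12% = 7,920 zł
  9,000 zł × 25% = 2,250 zł
  3,000 zł × 31% = 930 zł
  → 11,100 zł

Book-profits minimum tax:
  Adjusted income: 78,000 zł + 18,500 zł + 13,000 zł = 109,500 zł
  Less exemption 97,000 zł → base 12,500 zł
  12,500 zł × 10% = 1,250 zł

11,100 zł > 1,250 zł, so the regular income tax governs.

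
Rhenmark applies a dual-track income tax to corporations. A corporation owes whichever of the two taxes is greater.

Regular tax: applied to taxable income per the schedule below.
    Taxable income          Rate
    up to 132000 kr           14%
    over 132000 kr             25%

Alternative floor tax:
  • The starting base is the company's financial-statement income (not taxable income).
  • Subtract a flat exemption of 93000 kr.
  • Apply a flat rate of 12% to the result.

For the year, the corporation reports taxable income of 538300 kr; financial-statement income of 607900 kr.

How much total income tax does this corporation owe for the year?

120055 kr

Alternative floor tax:
  Base (financial-statement income): 607900 kr
  Less exemption 93000 kr → base 514900 kr
  514900 kr × 12% = 61788 kr

Regular tax:
  132000 kr × 14% = 18480 kr
  406300 kr × 25% = 101575 kr
  → 120055 kr

120055 kr > 61788 kr, so the regular tax governs.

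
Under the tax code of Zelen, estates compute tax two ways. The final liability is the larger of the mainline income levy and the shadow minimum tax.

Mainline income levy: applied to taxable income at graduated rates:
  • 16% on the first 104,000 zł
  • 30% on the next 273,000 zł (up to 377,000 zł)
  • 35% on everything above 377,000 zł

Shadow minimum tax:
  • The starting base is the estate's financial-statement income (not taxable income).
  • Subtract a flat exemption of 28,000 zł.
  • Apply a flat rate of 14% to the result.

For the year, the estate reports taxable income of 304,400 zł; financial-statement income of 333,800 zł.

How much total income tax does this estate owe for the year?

76,760 zł

Shadow minimum tax:
  Base (financial-statement income): 333,800 zł
  Less exemption 28,000 zł → base 305,800 zł
  305,800 zł × 14% = 42,812 zł

Mainline income levy:
  104,000 zł × 16% = 16,640 zł
  200,400 zł × 30% = 60,120 zł
  → 76,760 zł

76,760 zł > 42,812 zł, so the mainline income levy governs.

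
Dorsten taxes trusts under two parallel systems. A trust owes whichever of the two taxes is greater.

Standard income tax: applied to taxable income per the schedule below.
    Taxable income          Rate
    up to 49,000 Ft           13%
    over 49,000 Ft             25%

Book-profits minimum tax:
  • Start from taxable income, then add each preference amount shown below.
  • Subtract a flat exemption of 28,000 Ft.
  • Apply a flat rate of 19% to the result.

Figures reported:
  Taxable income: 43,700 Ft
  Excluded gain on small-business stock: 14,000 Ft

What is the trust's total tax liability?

5,681 Ft

Book-profits minimum tax:
  Adjusted income: 43,700 Ft + 14,000 Ft = 57,700 Ft
  Less exemption 28,000 Ft → base 29,700 Ft
  29,700 Ft × 19% = 5,643 Ft

Standard income tax:
  43,700 Ft × 13% = 5,681 Ft

5,681 Ft > 5,643 Ft, so the standard income tax governs.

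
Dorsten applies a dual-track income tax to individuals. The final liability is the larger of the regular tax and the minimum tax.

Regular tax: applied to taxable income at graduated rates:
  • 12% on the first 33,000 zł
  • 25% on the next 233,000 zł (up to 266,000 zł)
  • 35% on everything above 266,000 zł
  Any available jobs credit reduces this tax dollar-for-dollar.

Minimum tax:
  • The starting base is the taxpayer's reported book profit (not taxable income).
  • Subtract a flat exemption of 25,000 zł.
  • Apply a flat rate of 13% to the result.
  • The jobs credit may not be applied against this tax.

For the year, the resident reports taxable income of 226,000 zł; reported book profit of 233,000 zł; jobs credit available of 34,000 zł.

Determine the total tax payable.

Minimum tax:
  Base (reported book profit): 233,000 zł
  Less exemption 25,000 zł → base 208,000 zł
  208,000 zł × 13% = 27,040 zł

Regular tax:
  33,000 zł × 12% = 3,960 zł
  193,000 zł × 25% = 48,250 zł
  → 52,210 zł
  Less jobs credit 34,000 zł → 18,210 zł

27,040 zł > 18,210 zł, so the minimum tax is the binding amount.

27,040 zł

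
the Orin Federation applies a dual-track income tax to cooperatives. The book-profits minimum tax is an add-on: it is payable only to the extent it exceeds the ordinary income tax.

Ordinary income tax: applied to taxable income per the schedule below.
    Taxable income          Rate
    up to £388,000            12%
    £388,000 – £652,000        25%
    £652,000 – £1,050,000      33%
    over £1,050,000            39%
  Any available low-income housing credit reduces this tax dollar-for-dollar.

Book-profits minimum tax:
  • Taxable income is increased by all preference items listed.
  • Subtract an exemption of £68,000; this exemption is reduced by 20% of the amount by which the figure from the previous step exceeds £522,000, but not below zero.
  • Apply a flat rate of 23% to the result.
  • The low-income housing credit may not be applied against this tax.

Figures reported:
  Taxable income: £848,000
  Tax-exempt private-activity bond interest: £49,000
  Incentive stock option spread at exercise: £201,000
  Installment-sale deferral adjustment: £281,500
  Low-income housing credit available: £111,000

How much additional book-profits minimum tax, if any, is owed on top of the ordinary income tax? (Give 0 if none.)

£251,045

Ordinary income tax:
  £388,000 × 12% = £46,560
  £264,000 × 25% = £66,000
  £196,000 × 33% = £64,680
  → £177,240
  Less low-income housing credit £111,000 → £66,240

Book-profits minimum tax:
  Adjusted income: £848,000 + £49,000 + £201,000 + £281,500 = £1,379,500
  Exemption: 20% × (£1,379,500 − £522,000) = £171,500 ≥ £68,000, so the exemption is fully phased out
  Base: £1,379,500 − £0 = £1,379,500
  £1,379,500 × 23% = £317,285

Excess of book-profits minimum tax over ordinary income tax: £317,285 − £66,240 = £251,045.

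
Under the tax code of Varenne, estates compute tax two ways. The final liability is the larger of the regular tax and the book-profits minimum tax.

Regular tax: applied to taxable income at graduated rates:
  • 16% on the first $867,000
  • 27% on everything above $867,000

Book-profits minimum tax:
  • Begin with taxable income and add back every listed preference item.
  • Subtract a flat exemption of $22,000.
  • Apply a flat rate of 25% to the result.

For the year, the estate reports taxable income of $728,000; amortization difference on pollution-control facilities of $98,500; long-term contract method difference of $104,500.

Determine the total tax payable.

$227,250

Book-profits minimum tax:
  Adjusted income: $728,000 + $98,500 + $104,500 = $931,000
  Less exemption $22,000 → base $909,000
  $909,000 × 25% = $227,250

Regular tax:
  $728,000 × 16% = $116,480

$227,250 > $116,480, so the book-profits minimum tax is the binding amount.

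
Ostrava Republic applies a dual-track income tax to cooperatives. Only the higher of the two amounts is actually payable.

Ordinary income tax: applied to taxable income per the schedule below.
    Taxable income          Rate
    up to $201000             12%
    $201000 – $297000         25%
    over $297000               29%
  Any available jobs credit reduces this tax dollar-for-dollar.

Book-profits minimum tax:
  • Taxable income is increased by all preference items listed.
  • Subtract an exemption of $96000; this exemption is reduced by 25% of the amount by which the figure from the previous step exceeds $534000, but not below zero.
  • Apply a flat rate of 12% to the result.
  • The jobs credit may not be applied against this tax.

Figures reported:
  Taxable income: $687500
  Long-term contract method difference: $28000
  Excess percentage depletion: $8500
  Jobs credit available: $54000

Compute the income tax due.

Book-profits minimum tax:
  Adjusted income: $687500 + $28000 + $8500 = $724000
  Exemption: $96000 − 25% × ($724000 − $534000) = $96000 − $47500 = $48500
  Base: $724000 − $48500 = $675500
  $675500 × 12% = $81060

Ordinary income tax:
  $201000 × 12% = $24120
  $96000 × 25% = $24000
  $390500 × 29% = $113245
  → $161365
  Less jobs credit $54000 → $107365

$107365 > $81060, so the ordinary income tax governs.

$107365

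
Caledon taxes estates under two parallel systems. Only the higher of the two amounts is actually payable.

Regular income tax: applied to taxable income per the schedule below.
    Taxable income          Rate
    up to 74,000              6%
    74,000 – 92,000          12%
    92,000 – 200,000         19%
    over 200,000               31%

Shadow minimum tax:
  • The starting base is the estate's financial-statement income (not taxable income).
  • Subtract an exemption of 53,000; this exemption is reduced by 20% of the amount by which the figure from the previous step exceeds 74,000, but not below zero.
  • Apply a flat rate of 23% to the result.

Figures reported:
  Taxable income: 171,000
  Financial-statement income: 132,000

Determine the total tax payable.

Regular income tax:
  74,000 × 6% = 4,440
  18,000 × 12% = 2,160
  79,000 × 19% = 15,010
  → 21,610

Shadow minimum tax:
  Base (financial-statement income): 132,000
  Exemption: 53,000 − 20% × (132,000 − 74,000) = 53,000 − 11,600 = 41,400
  Base: 132,000 − 41,400 = 90,600
  90,600 × 23% = 20,838

21,610 > 20,838, so the regular income tax governs.

21,610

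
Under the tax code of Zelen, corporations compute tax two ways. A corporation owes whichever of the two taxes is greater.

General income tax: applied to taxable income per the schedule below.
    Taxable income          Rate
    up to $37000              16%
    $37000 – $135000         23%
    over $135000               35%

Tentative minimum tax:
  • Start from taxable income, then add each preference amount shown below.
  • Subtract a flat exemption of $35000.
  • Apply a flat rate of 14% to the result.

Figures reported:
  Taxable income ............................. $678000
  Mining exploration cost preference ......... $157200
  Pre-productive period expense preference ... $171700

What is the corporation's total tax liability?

$218510

Tentative minimum tax:
  Adjusted income: $678000 + $157200 + $171700 = $1006900
  Less exemption $35000 → base $971900
  $971900 × 14% = $136066

General income tax:
  $37000 × 16% = $5920
  $98000 × 23% = $22540
  $543000 × 35% = $190050
  → $218510

$218510 > $136066, so the general income tax governs.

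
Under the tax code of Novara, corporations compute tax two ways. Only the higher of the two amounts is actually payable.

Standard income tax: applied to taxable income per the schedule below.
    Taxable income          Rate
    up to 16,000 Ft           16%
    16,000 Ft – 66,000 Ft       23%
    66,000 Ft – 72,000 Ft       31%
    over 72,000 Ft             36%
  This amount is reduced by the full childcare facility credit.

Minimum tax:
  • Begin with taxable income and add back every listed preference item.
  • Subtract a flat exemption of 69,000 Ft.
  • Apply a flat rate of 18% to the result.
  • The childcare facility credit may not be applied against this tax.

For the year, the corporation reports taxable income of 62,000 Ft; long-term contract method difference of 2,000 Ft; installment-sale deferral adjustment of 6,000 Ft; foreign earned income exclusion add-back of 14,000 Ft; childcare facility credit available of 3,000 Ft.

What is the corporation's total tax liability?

Standard income tax:
  16,000 Ft × 16% = 2,560 Ft
  46,000 Ft × 23% = 10,580 Ft
  → 13,140 Ft
  Less childcare facility credit 3,000 Ft → 10,140 Ft

Minimum tax:
  Adjusted income: 62,000 Ft + 2,000 Ft + 6,000 Ft + 14,000 Ft = 84,000 Ft
  Less exemption 69,000 Ft → base 15,000 Ft
  15,000 Ft × 18% = 2,700 Ft

10,140 Ft > 2,700 Ft, so the standard income tax governs.

10,140 Ft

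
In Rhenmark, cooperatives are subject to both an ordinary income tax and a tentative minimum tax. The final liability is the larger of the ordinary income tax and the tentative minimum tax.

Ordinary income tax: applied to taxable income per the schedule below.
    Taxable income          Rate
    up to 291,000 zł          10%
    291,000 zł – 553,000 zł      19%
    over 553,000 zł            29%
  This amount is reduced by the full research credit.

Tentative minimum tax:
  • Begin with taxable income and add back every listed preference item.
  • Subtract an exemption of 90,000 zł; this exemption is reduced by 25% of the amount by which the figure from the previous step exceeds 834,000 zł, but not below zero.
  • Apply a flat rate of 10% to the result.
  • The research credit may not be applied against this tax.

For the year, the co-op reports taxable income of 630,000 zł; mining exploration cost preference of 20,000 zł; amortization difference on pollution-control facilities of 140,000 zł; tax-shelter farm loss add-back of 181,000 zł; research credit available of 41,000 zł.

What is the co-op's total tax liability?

Tentative minimum tax:
  Adjusted income: 630,000 zł + 20,000 zł + 140,000 zł + 181,000 zł = 971,000 zł
  Exemption: 90,000 zł − 25% × (971,000 zł − 834,000 zł) = 90,000 zł − 34,250 zł = 55,750 zł
  Base: 971,000 zł − 55,750 zł = 915,250 zł
  915,250 zł × 10% = 91,525 zł

Ordinary income tax:
  291,000 zł × 10% = 29,100 zł
  262,000 zł × 19% = 49,780 zł
  77,000 zł × 29% = 22,330 zł
  → 101,210 zł
  Less research credit 41,000 zł → 60,210 zł

91,525 zł > 60,210 zł, so the tentative minimum tax is the binding amount.

91,525 zł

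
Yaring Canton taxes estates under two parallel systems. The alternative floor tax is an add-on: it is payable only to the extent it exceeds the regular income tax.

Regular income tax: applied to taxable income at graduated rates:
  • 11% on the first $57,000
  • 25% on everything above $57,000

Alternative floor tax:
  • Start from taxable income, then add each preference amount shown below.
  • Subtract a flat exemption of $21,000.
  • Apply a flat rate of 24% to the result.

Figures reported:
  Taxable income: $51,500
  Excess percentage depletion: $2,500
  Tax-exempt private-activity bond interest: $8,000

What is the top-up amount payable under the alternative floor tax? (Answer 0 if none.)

$4,175

Alternative floor tax:
  Adjusted income: $51,500 + $2,500 + $8,000 = $62,000
  Less exemption $21,000 → base $41,000
  $41,000 × 24% = $9,840

Regular income tax:
  $51,500 × 11% = $5,665

Excess of alternative floor tax over regular income tax: $9,840 − $5,665 = $4,175.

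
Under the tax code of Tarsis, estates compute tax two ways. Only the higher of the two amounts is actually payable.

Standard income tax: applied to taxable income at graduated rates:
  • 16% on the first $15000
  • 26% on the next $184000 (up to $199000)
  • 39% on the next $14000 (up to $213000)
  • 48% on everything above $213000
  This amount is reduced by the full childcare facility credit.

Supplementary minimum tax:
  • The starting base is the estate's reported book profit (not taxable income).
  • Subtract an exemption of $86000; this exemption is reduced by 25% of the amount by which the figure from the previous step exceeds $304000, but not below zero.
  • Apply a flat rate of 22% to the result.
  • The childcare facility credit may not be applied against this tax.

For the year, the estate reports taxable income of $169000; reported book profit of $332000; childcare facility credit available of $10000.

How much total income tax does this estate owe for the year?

Standard income tax:
  $15000 × 16% = $2400
  $154000 × 26% = $40040
  → $42440
  Less childcare facility credit $10000 → $32440

Supplementary minimum tax:
  Base (reported book profit): $332000
  Exemption: $86000 − 25% × ($332000 − $304000) = $86000 − $7000 = $79000
  Base: $332000 − $79000 = $253000
  $253000 × 22% = $55660

$55660 > $32440, so the supplementary minimum tax is the binding amount.

$55660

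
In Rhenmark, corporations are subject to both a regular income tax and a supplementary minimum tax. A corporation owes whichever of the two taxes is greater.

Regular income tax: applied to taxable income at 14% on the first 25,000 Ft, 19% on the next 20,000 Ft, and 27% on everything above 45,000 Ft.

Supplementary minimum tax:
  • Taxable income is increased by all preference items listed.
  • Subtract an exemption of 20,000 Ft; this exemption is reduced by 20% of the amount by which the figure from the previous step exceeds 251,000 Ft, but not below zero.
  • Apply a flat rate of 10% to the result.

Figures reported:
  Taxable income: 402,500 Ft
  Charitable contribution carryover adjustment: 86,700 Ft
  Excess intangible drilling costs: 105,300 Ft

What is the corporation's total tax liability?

103,825 Ft

Regular income tax:
  25,000 Ft × 14% = 3,500 Ft
  20,000 Ft × 19% = 3,800 Ft
  357,500 Ft × 27% = 96,525 Ft
  → 103,825 Ft

Supplementary minimum tax:
  Adjusted income: 402,500 Ft + 86,700 Ft + 105,300 Ft = 594,500 Ft
  Exemption: 20% × (594,500 Ft − 251,000 Ft) = 68,700 Ft ≥ 20,000 Ft, so the exemption is fully phased out
  Base: 594,500 Ft − 0 Ft = 594,500 Ft
  594,500 Ft × 10% = 59,450 Ft

103,825 Ft > 59,450 Ft, so the regular income tax governs.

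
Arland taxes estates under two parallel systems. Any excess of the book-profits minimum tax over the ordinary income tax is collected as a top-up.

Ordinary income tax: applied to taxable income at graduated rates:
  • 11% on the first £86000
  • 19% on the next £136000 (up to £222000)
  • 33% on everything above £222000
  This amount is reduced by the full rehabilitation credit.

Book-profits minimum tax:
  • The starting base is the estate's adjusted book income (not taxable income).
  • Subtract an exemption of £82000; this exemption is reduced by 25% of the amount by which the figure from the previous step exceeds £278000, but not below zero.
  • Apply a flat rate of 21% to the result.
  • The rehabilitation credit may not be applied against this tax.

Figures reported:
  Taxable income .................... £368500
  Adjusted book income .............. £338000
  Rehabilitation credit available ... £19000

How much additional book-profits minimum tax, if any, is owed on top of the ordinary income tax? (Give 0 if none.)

Ordinary income tax:
  £86000 × 11% = £9460
  £136000 × 19% = £25840
  £146500 × 33% = £48345
  → £83645
  Less rehabilitation credit £19000 → £64645

Book-profits minimum tax:
  Base (adjusted book income): £338000
  Exemption: £82000 − 25% × (£338000 − £278000) = £82000 − £15000 = £67000
  Base: £338000 − £67000 = £271000
  £271000 × 21% = £56910

£56910 ≤ £64645, so no add-on is due.

£0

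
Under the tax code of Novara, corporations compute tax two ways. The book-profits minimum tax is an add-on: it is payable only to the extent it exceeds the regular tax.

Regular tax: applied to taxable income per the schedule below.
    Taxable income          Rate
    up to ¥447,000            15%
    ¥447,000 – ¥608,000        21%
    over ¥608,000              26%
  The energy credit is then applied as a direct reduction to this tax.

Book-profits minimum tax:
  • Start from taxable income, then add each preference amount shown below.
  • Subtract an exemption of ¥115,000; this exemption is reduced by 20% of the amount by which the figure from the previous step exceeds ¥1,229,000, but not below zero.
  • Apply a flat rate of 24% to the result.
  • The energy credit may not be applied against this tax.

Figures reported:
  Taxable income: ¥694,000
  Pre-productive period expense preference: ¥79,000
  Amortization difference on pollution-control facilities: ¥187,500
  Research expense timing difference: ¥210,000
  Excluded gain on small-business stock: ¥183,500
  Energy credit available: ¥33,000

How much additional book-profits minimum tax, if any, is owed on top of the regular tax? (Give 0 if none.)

Book-profits minimum tax:
  Adjusted income: ¥694,000 + ¥79,000 + ¥187,500 + ¥210,000 + ¥183,500 = ¥1,354,000
  Exemption: ¥115,000 − 20% × (¥1,354,000 − ¥1,229,000) = ¥115,000 − ¥25,000 = ¥90,000
  Base: ¥1,354,000 − ¥90,000 = ¥1,264,000
  ¥1,264,000 × 24% = ¥303,360

Regular tax:
  ¥447,000 × 15% = ¥67,050
  ¥161,000 × 21% = ¥33,810
  ¥86,000 × 26% = ¥22,360
  → ¥123,220
  Less energy credit ¥33,000 → ¥90,220

Excess of book-profits minimum tax over regular tax: ¥303,360 − ¥90,220 = ¥213,140.

¥213,140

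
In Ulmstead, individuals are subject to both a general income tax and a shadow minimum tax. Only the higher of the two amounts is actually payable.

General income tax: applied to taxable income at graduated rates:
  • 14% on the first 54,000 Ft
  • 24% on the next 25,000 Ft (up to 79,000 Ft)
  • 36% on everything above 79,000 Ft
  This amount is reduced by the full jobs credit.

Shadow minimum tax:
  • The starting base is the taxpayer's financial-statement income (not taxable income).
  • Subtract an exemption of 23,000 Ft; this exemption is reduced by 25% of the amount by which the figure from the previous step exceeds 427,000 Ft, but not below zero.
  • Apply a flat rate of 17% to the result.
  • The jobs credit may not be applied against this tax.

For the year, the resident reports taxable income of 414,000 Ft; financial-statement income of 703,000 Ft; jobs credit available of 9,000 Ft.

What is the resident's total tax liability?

125,160 Ft

Shadow minimum tax:
  Base (financial-statement income): 703,000 Ft
  Exemption: 25% × (703,000 Ft − 427,000 Ft) = 69,000 Ft ≥ 23,000 Ft, so the exemption is fully phased out
  Base: 703,000 Ft − 0 Ft = 703,000 Ft
  703,000 Ft × 17% = 119,510 Ft

General income tax:
  54,000 Ft × 14% = 7,560 Ft
  25,000 Ft × 24% = 6,000 Ft
  335,000 Ft × 36% = 120,600 Ft
  → 134,160 Ft
  Less jobs credit 9,000 Ft → 125,160 Ft

125,160 Ft > 119,510 Ft, so the general income tax governs.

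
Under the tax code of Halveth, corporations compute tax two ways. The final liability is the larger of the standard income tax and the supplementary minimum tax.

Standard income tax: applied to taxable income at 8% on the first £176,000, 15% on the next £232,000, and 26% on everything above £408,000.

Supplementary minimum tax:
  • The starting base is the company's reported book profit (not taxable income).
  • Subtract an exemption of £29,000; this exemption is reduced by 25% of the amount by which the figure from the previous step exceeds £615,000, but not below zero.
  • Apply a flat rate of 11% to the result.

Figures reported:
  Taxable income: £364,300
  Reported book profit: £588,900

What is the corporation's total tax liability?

Supplementary minimum tax:
  Base (reported book profit): £588,900
  Exemption: £588,900 ≤ £615,000, so full £29,000 applies
  Base: £588,900 − £29,000 = £559,900
  £559,900 × 11% = £61,589

Standard income tax:
  £176,000 × 8% = £14,080
  £188,300 × 15% = £28,245
  → £42,325

£61,589 > £42,325, so the supplementary minimum tax is the binding amount.

£61,589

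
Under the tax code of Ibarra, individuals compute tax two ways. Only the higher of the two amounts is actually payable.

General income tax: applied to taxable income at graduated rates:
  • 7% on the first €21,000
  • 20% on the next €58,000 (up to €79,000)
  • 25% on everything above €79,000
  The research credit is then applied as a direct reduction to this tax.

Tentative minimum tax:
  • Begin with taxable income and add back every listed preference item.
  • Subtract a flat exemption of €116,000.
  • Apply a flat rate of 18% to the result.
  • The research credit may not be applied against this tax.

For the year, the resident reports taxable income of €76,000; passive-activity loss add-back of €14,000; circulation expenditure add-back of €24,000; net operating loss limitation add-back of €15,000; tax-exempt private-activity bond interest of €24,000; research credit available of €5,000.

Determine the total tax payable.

General income tax:
  €21,000 × 7% = €1,470
  €55,000 × 20% = €11,000
  → €12,470
  Less research credit €5,000 → €7,470

Tentative minimum tax:
  Adjusted income: €76,000 + €14,000 + €24,000 + €15,000 + €24,000 = €153,000
  Less exemption €116,000 → base €37,000
  €37,000 × 18% = €6,660

€7,470 > €6,660, so the general income tax governs.

€7,470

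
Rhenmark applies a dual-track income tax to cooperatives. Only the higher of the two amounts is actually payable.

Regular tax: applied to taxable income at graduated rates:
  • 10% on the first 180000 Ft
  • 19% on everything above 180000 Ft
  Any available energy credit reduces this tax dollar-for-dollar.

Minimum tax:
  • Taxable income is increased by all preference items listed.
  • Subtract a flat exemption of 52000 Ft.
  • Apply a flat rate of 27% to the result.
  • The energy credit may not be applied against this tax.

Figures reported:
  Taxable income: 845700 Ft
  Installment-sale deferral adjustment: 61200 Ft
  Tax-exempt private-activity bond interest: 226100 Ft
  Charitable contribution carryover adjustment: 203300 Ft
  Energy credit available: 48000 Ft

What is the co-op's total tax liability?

346761 Ft

Minimum tax:
  Adjusted income: 845700 Ft + 61200 Ft + 226100 Ft + 203300 Ft = 1336300 Ft
  Less exemption 52000 Ft → base 1284300 Ft
  1284300 Ft × 27% = 346761 Ft

Regular tax:
  180000 Ft × 10% = 18000 Ft
  665700 Ft × 19% = 126483 Ft
  → 144483 Ft
  Less energy credit 48000 Ft → 96483 Ft

346761 Ft > 96483 Ft, so the minimum tax is the binding amount.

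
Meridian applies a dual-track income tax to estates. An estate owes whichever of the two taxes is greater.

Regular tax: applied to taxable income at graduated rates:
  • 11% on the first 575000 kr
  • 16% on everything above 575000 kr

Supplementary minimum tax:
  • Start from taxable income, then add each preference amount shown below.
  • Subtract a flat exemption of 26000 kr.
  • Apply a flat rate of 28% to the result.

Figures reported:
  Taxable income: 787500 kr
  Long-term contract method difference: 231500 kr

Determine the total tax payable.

278040 kr

Supplementary minimum tax:
  Adjusted income: 787500 kr + 231500 kr = 1019000 kr
  Less exemption 26000 kr → base 993000 kr
  993000 kr × 28% = 278040 kr

Regular tax:
  575000 kr × 11% = 63250 kr
  212500 kr × 16% = 34000 kr
  → 97250 kr

278040 kr > 97250 kr, so the supplementary minimum tax is the binding amount.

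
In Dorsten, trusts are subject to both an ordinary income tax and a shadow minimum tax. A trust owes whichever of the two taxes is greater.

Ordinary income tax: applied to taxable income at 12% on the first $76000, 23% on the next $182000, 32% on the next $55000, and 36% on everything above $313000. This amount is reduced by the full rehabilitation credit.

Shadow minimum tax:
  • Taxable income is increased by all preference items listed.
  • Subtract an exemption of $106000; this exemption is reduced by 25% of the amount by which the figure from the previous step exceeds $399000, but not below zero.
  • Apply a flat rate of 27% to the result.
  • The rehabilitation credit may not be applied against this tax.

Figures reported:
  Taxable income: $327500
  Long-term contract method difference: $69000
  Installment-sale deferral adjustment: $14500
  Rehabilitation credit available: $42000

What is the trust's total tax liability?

$83160

Shadow minimum tax:
  Adjusted income: $327500 + $69000 + $14500 = $411000
  Exemption: $106000 − 25% × ($411000 − $399000) = $106000 − $3000 = $103000
  Base: $411000 − $103000 = $308000
  $308000 × 27% = $83160

Ordinary income tax:
  $76000 × 12% = $9120
  $182000 × 23% = $41860
  $55000 × 32% = $17600
  $14500 × 36% = $5220
  → $73800
  Less rehabilitation credit $42000 → $31800

$83160 > $31800, so the shadow minimum tax is the binding amount.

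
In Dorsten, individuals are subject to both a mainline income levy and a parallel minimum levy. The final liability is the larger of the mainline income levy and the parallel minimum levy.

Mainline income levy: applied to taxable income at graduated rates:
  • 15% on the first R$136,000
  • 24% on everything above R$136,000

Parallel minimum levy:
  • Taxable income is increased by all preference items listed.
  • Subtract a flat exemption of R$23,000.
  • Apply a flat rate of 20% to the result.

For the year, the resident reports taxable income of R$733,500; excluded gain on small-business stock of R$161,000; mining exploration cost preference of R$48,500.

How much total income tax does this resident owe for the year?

Parallel minimum levy:
  Adjusted income: R$733,500 + R$161,000 + R$48,500 = R$943,000
  Less exemption R$23,000 → base R$920,000
  R$920,000 × 20% = R$184,000

Mainline income levy:
  R$136,000 × 15% = R$20,400
  R$597,500 × 24% = R$143,400
  → R$163,800

R$184,000 > R$163,800, so the parallel minimum levy is the binding amount.

R$184,000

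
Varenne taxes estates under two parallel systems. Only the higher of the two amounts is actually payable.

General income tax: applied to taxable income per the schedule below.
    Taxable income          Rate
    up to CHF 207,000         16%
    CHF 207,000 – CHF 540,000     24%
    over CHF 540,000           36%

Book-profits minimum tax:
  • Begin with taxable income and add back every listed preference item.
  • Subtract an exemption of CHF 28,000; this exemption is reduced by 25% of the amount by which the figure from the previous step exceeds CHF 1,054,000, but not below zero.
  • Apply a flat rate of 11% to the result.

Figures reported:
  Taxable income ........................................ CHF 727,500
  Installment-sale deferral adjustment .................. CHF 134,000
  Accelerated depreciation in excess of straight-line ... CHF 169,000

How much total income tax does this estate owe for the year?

CHF 180,540

General income tax:
  CHF 207,000 × 16% = CHF 33,120
  CHF 333,000 × 24% = CHF 79,920
  CHF 187,500 × 36% = CHF 67,500
  → CHF 180,540

Book-profits minimum tax:
  Adjusted income: CHF 727,500 + CHF 134,000 + CHF 169,000 = CHF 1,030,500
  Exemption: CHF 1,030,500 ≤ CHF 1,054,000, so full CHF 28,000 applies
  Base: CHF 1,030,500 − CHF 28,000 = CHF 1,002,500
  CHF 1,002,500 × 11% = CHF 110,275

CHF 180,540 > CHF 110,275, so the general income tax governs.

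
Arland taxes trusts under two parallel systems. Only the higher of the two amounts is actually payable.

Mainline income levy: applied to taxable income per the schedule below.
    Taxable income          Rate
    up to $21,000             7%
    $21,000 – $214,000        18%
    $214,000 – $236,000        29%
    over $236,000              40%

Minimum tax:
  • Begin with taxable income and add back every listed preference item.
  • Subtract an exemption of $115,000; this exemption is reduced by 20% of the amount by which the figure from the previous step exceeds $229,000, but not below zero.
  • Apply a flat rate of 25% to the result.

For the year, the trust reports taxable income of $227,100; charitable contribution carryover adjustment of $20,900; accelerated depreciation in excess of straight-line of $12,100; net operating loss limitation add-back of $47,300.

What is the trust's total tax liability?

Minimum tax:
  Adjusted income: $227,100 + $20,900 + $12,100 + $47,300 = $307,400
  Exemption: $115,000 − 20% × ($307,400 − $229,000) = $115,000 − $15,680 = $99,320
  Base: $307,400 − $99,320 = $208,080
  $208,080 × 25% = $52,020

Mainline income levy:
  $21,000 × 7% = $1,470
  $193,000 × 18% = $34,740
  $13,100 × 29% = $3,799
  → $40,009

$52,020 > $40,009, so the minimum tax is the binding amount.

$52,020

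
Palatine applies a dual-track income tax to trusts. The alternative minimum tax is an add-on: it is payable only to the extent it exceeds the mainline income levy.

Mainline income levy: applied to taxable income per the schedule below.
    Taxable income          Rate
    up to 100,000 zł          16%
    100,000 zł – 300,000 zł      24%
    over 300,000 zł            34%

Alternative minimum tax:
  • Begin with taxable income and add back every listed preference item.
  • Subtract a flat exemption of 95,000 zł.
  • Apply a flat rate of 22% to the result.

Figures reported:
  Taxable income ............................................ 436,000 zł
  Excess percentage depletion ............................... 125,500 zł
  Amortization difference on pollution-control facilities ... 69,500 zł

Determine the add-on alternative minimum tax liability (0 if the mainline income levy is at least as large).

7,680 zł

Mainline income levy:
  100,000 zł × 16% = 16,000 zł
  200,000 zł × 24% = 48,000 zł
  136,000 zł × 34% = 46,240 zł
  → 110,240 zł

Alternative minimum tax:
  Adjusted income: 436,000 zł + 125,500 zł + 69,500 zł = 631,000 zł
  Less exemption 95,000 zł → base 536,000 zł
  536,000 zł × 22% = 117,920 zł

Excess of alternative minimum tax over mainline income levy: 117,920 zł − 110,240 zł = 7,680 zł.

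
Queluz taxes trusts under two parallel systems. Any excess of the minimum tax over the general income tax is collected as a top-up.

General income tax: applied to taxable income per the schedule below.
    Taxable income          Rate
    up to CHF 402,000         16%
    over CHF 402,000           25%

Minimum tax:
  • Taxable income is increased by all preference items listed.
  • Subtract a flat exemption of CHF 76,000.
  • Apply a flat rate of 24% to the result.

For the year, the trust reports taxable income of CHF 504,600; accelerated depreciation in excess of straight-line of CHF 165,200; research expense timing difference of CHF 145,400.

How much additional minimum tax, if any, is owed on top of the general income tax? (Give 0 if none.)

CHF 87,438

Minimum tax:
  Adjusted income: CHF 504,600 + CHF 165,200 + CHF 145,400 = CHF 815,200
  Less exemption CHF 76,000 → base CHF 739,200
  CHF 739,200 × 24% = CHF 177,408

General income tax:
  CHF 402,000 × 16% = CHF 64,320
  CHF 102,600 × 25% = CHF 25,650
  → CHF 89,970

Excess of minimum tax over general income tax: CHF 177,408 − CHF 89,970 = CHF 87,438.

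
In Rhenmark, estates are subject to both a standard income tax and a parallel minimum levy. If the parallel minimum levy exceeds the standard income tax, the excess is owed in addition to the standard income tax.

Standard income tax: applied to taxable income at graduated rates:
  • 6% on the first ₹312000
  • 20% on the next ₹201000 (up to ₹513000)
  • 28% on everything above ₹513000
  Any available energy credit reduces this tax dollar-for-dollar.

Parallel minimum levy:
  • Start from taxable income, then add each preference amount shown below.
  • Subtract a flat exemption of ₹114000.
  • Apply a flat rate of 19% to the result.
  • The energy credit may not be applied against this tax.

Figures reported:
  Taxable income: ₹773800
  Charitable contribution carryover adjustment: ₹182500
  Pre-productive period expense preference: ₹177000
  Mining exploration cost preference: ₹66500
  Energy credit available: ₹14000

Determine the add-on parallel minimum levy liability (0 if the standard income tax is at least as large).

Standard income tax:
  ₹312000 × 6% = ₹18720
  ₹201000 × 20% = ₹40200
  ₹260800 × 28% = ₹73024
  → ₹131944
  Less energy credit ₹14000 → ₹117944

Parallel minimum levy:
  Adjusted income: ₹773800 + ₹182500 + ₹177000 + ₹66500 = ₹1199800
  Less exemption ₹114000 → base ₹1085800
  ₹1085800 × 19% = ₹206302

Excess of parallel minimum levy over standard income tax: ₹206302 − ₹117944 = ₹88358.

₹88358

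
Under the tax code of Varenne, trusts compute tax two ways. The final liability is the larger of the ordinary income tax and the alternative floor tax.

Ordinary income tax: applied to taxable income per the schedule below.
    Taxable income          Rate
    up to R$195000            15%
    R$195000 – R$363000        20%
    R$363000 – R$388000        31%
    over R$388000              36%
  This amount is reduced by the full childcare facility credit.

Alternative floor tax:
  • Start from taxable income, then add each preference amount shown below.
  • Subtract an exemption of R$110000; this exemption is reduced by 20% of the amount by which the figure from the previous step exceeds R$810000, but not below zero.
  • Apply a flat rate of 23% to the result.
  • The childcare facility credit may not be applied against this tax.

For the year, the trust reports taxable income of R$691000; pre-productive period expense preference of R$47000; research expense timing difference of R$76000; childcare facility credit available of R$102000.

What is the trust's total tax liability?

Alternative floor tax:
  Adjusted income: R$691000 + R$47000 + R$76000 = R$814000
  Exemption: R$110000 − 20% × (R$814000 − R$810000) = R$110000 − R$800 = R$109200
  Base: R$814000 − R$109200 = R$704800
  R$704800 × 23% = R$162104

Ordinary income tax:
  R$195000 × 15% = R$29250
  R$168000 × 20% = R$33600
  R$25000 × 31% = R$7750
  R$303000 × 36% = R$109080
  → R$179680
  Less childcare facility credit R$102000 → R$77680

R$162104 > R$77680, so the alternative floor tax is the binding amount.

R$162104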